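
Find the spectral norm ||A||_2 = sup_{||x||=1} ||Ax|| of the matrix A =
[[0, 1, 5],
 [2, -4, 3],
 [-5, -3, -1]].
||A||_2 ≈ 6.5939 (= sqrt(largest eigenvalue of A^T A))

||A||_2 = sigma_max(A) = sqrt(lambda_max(A^T A)). Form the symmetric matrix M = A^T A =
[[29, 7, 11],
 [7, 26, -4],
 [11, -4, 35]].
Its characteristic polynomial (trace, sum of principal 2x2 minors, determinant of M give the coefficients) is
  p(λ) = det(λ I - M) = λ^3 - 90λ^2 + 2493λ - 20449.
No integer candidate from the rational root theorem (±divisors of 20449) is a root, so the roots are irrational. The cubic discriminant is Δ = 32339385 > 0, so there are three distinct real roots. p(14) = -443 and p(15) = 71 have opposite signs, so a root lies in (14, 15); Newton's method refines it to λ ≈ 14.8504. p(31) = 135 and p(32) = -65 have opposite signs, so a root lies in (31, 32); Newton's method refines it to λ ≈ 31.6698. p(43) = -153 and p(44) = 187 have opposite signs, so a root lies in (43, 44); Newton's method refines it to λ ≈ 43.4797. Check (Vieta): the three roots sum to 90, matching tr M = 90.
So the eigenvalues of A^T A are ≈ 14.8504, 31.6698, 43.4797 (all ≥ 0, as they must be for A^T A). The largest is λ_max ≈ 43.4797, hence ||A||_2 = sqrt(λ_max) ≈ 6.5939.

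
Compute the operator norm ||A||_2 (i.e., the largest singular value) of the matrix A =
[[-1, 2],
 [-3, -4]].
||A||_2 = sqrt((30 + sqrt(500))/2) ≈ 5.1167 (= sqrt(largest eigenvalue of A^T A))

||A||_2 = sigma_max(A) = sqrt(lambda_max(A^T A)). Form the symmetric matrix M = A^T A =
[[10, 10],
 [10, 20]].
Its characteristic polynomial (trace, determinant of M give the coefficients) is
  p(λ) = det(λ I - M) = λ^2 - 30λ + 100.
For λ^2 - 30λ + 100 the discriminant is 500. It is nonnegative but not a perfect square, so the roots are real and irrational: λ = (30 ± sqrt(500))/2 ≈ 26.1803, 3.8197.
So the eigenvalues of A^T A are ≈ 3.8197, 26.1803 (all ≥ 0, as they must be for A^T A). The largest is λ_max = (30 + sqrt(500))/2 ≈ 26.1803, hence ||A||_2 = sqrt(λ_max) = sqrt((30 + sqrt(500))/2) ≈ 5.1167.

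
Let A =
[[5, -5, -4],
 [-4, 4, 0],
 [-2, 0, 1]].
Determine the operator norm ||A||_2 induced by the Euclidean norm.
||A||_2 ≈ 9.7637 (= sqrt(largest eigenvalue of A^T A))

||A||_2 = sigma_max(A) = sqrt(lambda_max(A^T A)). Form the symmetric matrix M = A^T A =
[[45, -41, -22],
 [-41, 41, 20],
 [-22, 20, 17]].
Its characteristic polynomial (trace, sum of principal 2x2 minors, determinant of M give the coefficients) is
  p(λ) = det(λ I - M) = λ^3 - 103λ^2 + 742λ - 1024.
No integer candidate from the rational root theorem (±divisors of 1024) is a root, so the roots are irrational. The cubic discriminant is Δ = 1111422212 > 0, so there are three distinct real roots. p(1) = -384 and p(2) = 56 have opposite signs, so a root lies in (1, 2); Newton's method refines it to λ ≈ 1.8432. p(5) = 236 and p(6) = -64 have opposite signs, so a root lies in (5, 6); Newton's method refines it to λ ≈ 5.8276. p(95) = -2734 and p(96) = 5696 have opposite signs, so a root lies in (95, 96); Newton's method refines it to λ ≈ 95.3291. Check (Vieta): the three roots sum to 103, matching tr M = 103.
So the eigenvalues of A^T A are ≈ 1.8432, 5.8276, 95.3291 (all ≥ 0, as they must be for A^T A). The largest is λ_max ≈ 95.3291, hence ||A||_2 = sqrt(λ_max) ≈ 9.7637.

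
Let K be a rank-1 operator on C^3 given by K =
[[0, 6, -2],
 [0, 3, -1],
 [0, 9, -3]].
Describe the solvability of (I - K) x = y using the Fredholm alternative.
(I - K) is invertible (det(I - K) = 1 ≠ 0), so for every y in C^3 the equation (I - K) x = y has a unique solution.

K has rank 1, so it is an outer product K = u v^T: every row of K is a multiple of one row vector. Reading off the entries, u = (-2, -1, -3) and v = (0, -3, 1) (row i of K equals u_i·v^T). A rank-one matrix u v^T satisfies K u = u (v·u) and kills the (2)-dimensional subspace v^⊥, so its characteristic polynomial is lambda^2 (lambda - v·u) with v·u = tr K = 0. Hence the eigenvalues of I - K are 1 (multiplicity 2) and 1 - (0) = 1, so det(I - K) = 1. (Direct check: I - K =
[[1, -6, 2],
 [0, -2, 1],
 [0, -9, 4]]
has determinant 1.) The finite-dimensional Fredholm alternative says: either (I - K) is invertible, or ker(I - K) ≠ {0} and then range(I - K) = ker((I - K)^*)^⊥, with dim ker(I - K) = dim ker((I - K)^*). Since det(I - K) ≠ 0, 1 is not an eigenvalue of K and ker(I - K) = {0}, so we are in the first case: for every y there is a unique x = (I - K)^(-1) y. Explicitly, by the Sherman–Morrison formula, (I - u v^T)^(-1) = I + u v^T/(1 - v·u), i.e. (I - K)^(-1) = I + K.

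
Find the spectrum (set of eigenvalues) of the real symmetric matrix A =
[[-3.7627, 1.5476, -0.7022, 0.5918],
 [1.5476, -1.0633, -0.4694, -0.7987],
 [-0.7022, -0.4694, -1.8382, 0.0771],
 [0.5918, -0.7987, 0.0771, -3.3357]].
sigma(A) ≈ {-5, -3, -2, 0}

A is real symmetric, so its spectrum consists of real eigenvalues. Expanding the characteristic polynomial of the displayed matrix gives
  det(λ I - A) = p(λ) = λ^4 + (10)λ^3 + (31)λ^2 + (29.998)λ + (-0.0018).
Solving p(λ) = 0 yields eigenvalues ≈ -5, -3, -2, 0. (A is shown rounded to 4 decimals, so these recover the underlying integer eigenvalues to within that precision.)
Verification: the trace of A = -10 equals the sum of eigenvalues -10, and det(A) ≈ -0.0018 matches the eigenvalue product 0.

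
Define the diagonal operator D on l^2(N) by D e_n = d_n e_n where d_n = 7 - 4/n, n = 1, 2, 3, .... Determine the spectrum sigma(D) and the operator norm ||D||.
sigma(D) = {7 - 4/n : n ≥ 1} ∪ {7}; ||D|| = 7

A bounded diagonal operator on l^2 with diagonal entries d_n has spectrum equal to the closure of {d_n : n ≥ 1}: every d_n is an eigenvalue (with eigenvector e_n), so {d_n} ⊂ sigma(D); the spectrum is closed, so its closure is too; and for lambda not in the closure, (D - lambda I) has bounded inverse (the diagonal entries 1/(d_n - lambda) are bounded). For our sequence d_n = 7 - 4/n, n = 1, 2, 3, ...:
  - {d_n} = {7 - 4/n : n ≥ 1}; the only limit point is 7
  - closure = {7 - 4/n : n ≥ 1} ∪ {7}
For the norm: a diagonal operator has ||D|| = sup_n |d_n|. Here d_n = 7 - 4/n increases monotonically from d_1 = 3 toward 7, with all terms in [3, 7); so sup_n |d_n| = 7 (the supremum is the limit, not attained). So ||D|| = 7.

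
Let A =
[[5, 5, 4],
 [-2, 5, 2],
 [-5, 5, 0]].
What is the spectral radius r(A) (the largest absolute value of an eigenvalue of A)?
r(A) ≈ 7.287

The eigenvalues of A are the roots of its characteristic polynomial. With M = A (coefficients from the trace, the sum of principal 2x2 minors, and det A):
  p(λ) = det(λ I - M) = λ^3 - 10λ^2 + 45λ + 40.
No integer candidate from the rational root theorem (±divisors of 40) is a root, so the roots are irrational. The cubic discriminant is Δ = -369200 < 0, so there is one real root and a complex-conjugate pair. p(-1) = -16 and p(0) = 40 have opposite signs, so a root lies in (-1, 0); Newton's method refines it to λ ≈ -0.7533. Dividing out (λ - (-0.7533)) leaves approximately λ^2 - 10.7533λ + 53.1004. For λ^2 - 10.7533λ + 53.1004 the discriminant is -96.7682. It is negative, so the remaining roots are the complex-conjugate pair λ ≈ 5.3766 ± 4.9185i. Their product equals the constant term, so |λ|^2 ≈ 53.1004 and |λ| ≈ 7.287.
Thus the eigenvalues (to 4 decimals) are -0.7533 (modulus 0.7533); 5.3766 ± 4.9185i (modulus 7.287). The spectral radius is the largest modulus: r(A) ≈ 7.287. (Cross-check: r(A) ≤ ||A||_2 ≈ 9.4043; equality holds whenever A is normal, though it can also hold for some non-normal A.)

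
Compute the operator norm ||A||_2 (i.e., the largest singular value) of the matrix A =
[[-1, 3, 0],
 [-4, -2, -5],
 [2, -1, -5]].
||A||_2 ≈ 7.6381 (= sqrt(largest eigenvalue of A^T A))

||A||_2 = sigma_max(A) = sqrt(lambda_max(A^T A)). Form the symmetric matrix M = A^T A =
[[21, 3, 10],
 [3, 14, 15],
 [10, 15, 50]].
Its characteristic polynomial (trace, sum of principal 2x2 minors, determinant of M give the coefficients) is
  p(λ) = det(λ I - M) = λ^3 - 85λ^2 + 1710λ - 9025.
No integer candidate from the rational root theorem (±divisors of 9025) is a root, so the roots are irrational. The cubic discriminant is Δ = 368806625 > 0, so there are three distinct real roots. p(8) = -273 and p(9) = 209 have opposite signs, so a root lies in (8, 9); Newton's method refines it to λ ≈ 8.5357. p(18) = 47 and p(19) = -361 have opposite signs, so a root lies in (18, 19); Newton's method refines it to λ ≈ 18.1231. p(58) = -673 and p(59) = 1359 have opposite signs, so a root lies in (58, 59); Newton's method refines it to λ ≈ 58.3412. Check (Vieta): the three roots sum to 85, matching tr M = 85.
So the eigenvalues of A^T A are ≈ 8.5357, 18.1231, 58.3412 (all ≥ 0, as they must be for A^T A). The largest is λ_max ≈ 58.3412, hence ||A||_2 = sqrt(λ_max) ≈ 7.6381.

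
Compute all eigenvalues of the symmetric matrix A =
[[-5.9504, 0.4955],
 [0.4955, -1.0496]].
sigma(A) ≈ {-6, -1}

A is real symmetric, so its spectrum consists of real eigenvalues. Expanding the characteristic polynomial of the displayed matrix gives
  det(λ I - A) = p(λ) = λ^2 + (7)λ + (6).
Solving p(λ) = 0 yields eigenvalues ≈ -6, -1. (A is shown rounded to 4 decimals, so these recover the underlying integer eigenvalues to within that precision.)
Verification: the trace of A = -7 equals the sum of eigenvalues -7, and det(A) ≈ 6.0000 matches the eigenvalue product 6.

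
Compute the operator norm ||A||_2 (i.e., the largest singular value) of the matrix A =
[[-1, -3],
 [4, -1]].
||A||_2 = sqrt((27 + sqrt(53))/2) ≈ 4.1401 (= sqrt(largest eigenvalue of A^T A))

||A||_2 = sigma_max(A) = sqrt(lambda_max(A^T A)). Form the symmetric matrix M = A^T A =
[[17, -1],
 [-1, 10]].
Its characteristic polynomial (trace, determinant of M give the coefficients) is
  p(λ) = det(λ I - M) = λ^2 - 27λ + 169.
For λ^2 - 27λ + 169 the discriminant is 53. It is nonnegative but not a perfect square, so the roots are real and irrational: λ = (27 ± sqrt(53))/2 ≈ 17.1401, 9.8599.
So the eigenvalues of A^T A are ≈ 9.8599, 17.1401 (all ≥ 0, as they must be for A^T A). The largest is λ_max = (27 + sqrt(53))/2 ≈ 17.1401, hence ||A||_2 = sqrt(λ_max) = sqrt((27 + sqrt(53))/2) ≈ 4.1401.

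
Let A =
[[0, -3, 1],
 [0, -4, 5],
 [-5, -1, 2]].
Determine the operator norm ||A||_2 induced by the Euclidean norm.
||A||_2 ≈ 7.5322 (= sqrt(largest eigenvalue of A^T A))

||A||_2 = sigma_max(A) = sqrt(lambda_max(A^T A)). Form the symmetric matrix M = A^T A =
[[25, 5, -10],
 [5, 26, -25],
 [-10, -25, 30]].
Its characteristic polynomial (trace, sum of principal 2x2 minors, determinant of M give the coefficients) is
  p(λ) = det(λ I - M) = λ^3 - 81λ^2 + 1430λ - 3025.
No integer candidate from the rational root theorem (±divisors of 3025) is a root, so the roots are irrational. The cubic discriminant is Δ = 1349201425 > 0, so there are three distinct real roots. p(2) = -481 and p(3) = 563 have opposite signs, so a root lies in (2, 3); Newton's method refines it to λ ≈ 2.4433. p(21) = 545 and p(22) = -121 have opposite signs, so a root lies in (21, 22); Newton's method refines it to λ ≈ 21.8219. p(56) = -1345 and p(57) = 509 have opposite signs, so a root lies in (56, 57); Newton's method refines it to λ ≈ 56.7348. Check (Vieta): the three roots sum to 81, matching tr M = 81.
So the eigenvalues of A^T A are ≈ 2.4433, 21.8219, 56.7348 (all ≥ 0, as they must be for A^T A). The largest is λ_max ≈ 56.7348, hence ||A||_2 = sqrt(λ_max) ≈ 7.5322.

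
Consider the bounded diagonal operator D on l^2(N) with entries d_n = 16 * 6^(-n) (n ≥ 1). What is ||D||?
||D|| = 8/3 (attained at n = 1)

For D diagonal, ||D|| = sup_n |d_n|. The sequence d_n = 16 * 6^(-n) is positive and strictly decreasing (ratio 6^(-1) < 1), so the supremum is d_1 = 16/6 = 8/3. Hence ||D|| = 8/3.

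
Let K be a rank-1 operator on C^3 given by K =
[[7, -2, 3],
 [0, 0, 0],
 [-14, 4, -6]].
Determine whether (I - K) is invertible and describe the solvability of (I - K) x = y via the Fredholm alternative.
(I - K) is singular (det(I - K) = 0, i.e. 1 ∈ sigma(K)). (I - K) x = y is solvable iff y ⊥ ker((I - K)^*) = span{(7, -2, 3)}, i.e. iff 7y_1 - 2y_2 + 3y_3 = 0. When solvable, the solutions are x = y + c·(1, 0, -2), c arbitrary (ker(I - K) = span{(1, 0, -2)}, dimension 1).

K has rank 1, so it is an outer product K = u v^T: every row of K is a multiple of one row vector. Reading off the entries, u = (1, 0, -2) and v = (7, -2, 3) (row i of K equals u_i·v^T). A rank-one matrix u v^T satisfies K u = u (v·u) and kills the (2)-dimensional subspace v^⊥, so its characteristic polynomial is lambda^2 (lambda - v·u) with v·u = tr K = 1. Hence the eigenvalues of I - K are 1 (multiplicity 2) and 1 - (1) = 0, so det(I - K) = 0. (Direct check: I - K =
[[-6, 2, -3],
 [0, 1, 0],
 [14, -4, 7]]
has determinant 0.) So 1 is an eigenvalue of K and (I - K) is not invertible. The finite-dimensional Fredholm alternative says: either (I - K) is invertible, or ker(I - K) ≠ {0} and then range(I - K) = ker((I - K)^*)^⊥, with dim ker(I - K) = dim ker((I - K)^*). We are in the second case, so we need both kernels. Kernel of I - K: (I - K) u = u - u (v·u) = u - u = 0, so ker(I - K) = span{u} = span{(1, 0, -2)} (it is exactly 1-dimensional because rank(I - K) = 2). Kernel of the adjoint: K is real, so (I - K)^* = I - K^T = I - v u^T, and (I - v u^T) v = v - v (u·v) = 0; hence ker((I - K)^*) = span{v} = span{(7, -2, 3)}. Therefore (I - K) x = y is solvable iff <y, v> = 0, i.e. iff 7y_1 - 2y_2 + 3y_3 = 0. When this holds, K y = u (v·y) = 0, so (I - K) y = y and x = y is a particular solution; the full solution set is the line x = y + c·u = y + c·(1, 0, -2), c ∈ C.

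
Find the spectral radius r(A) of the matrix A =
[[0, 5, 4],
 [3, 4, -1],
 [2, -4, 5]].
r(A) ≈ 6.5348

The eigenvalues of A are the roots of its characteristic polynomial. With M = A (coefficients from the trace, the sum of principal 2x2 minors, and det A):
  p(λ) = det(λ I - M) = λ^3 - 9λ^2 - 7λ + 165.
No integer candidate from the rational root theorem (±divisors of 165) is a root, so the roots are irrational. The cubic discriminant is Δ = -61484 < 0, so there is one real root and a complex-conjugate pair. p(-4) = -15 and p(-3) = 78 have opposite signs, so a root lies in (-4, -3); Newton's method refines it to λ ≈ -3.8638. Dividing out (λ - (-3.8638)) leaves approximately λ^2 - 12.8638λ + 42.7037. For λ^2 - 12.8638λ + 42.7037 the discriminant is -5.3366. It is negative, so the remaining roots are the complex-conjugate pair λ ≈ 6.4319 ± 1.1551i. Their product equals the constant term, so |λ|^2 ≈ 42.7037 and |λ| ≈ 6.5348.
Thus the eigenvalues (to 4 decimals) are -3.8638 (modulus 3.8638); 6.4319 ± 1.1551i (modulus 6.5348). The spectral radius is the largest modulus: r(A) ≈ 6.5348. (Cross-check: r(A) ≤ ||A||_2 ≈ 7.6233; equality holds whenever A is normal, though it can also hold for some non-normal A.)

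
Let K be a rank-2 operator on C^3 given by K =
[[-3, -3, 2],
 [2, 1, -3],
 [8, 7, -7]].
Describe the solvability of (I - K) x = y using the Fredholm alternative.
(I - K) is invertible (det(I - K) = 32 ≠ 0), so for every y in C^3 the equation (I - K) x = y has a unique solution.

K has rank 2 and factors as K = U V^T = u1 v1^T + u2 v2^T with u1 = (-1, 0, 2), v1 = (1, 2, 1), u2 = (-1, 1, 3), v2 = (2, 1, -3) (multiplying out reproduces the displayed K). The nonzero eigenvalues of U V^T coincide with those of the 2 x 2 matrix G = V^T U = [[v1·u1, v1·u2], [v2·u1, v2·u2]] = [[1, 4], [-8, -10]], and by the Sylvester determinant identity det(I_3 - U V^T) = det(I_2 - V^T U) = det([[0, -4], [8, 11]]) = (0)(11) - (-4)(8) = 32. (Direct check: I - K =
[[4, 3, -2],
 [-2, 0, 3],
 [-8, -7, 8]]
has determinant 32.) The finite-dimensional Fredholm alternative says: either (I - K) is invertible, or ker(I - K) ≠ {0} and then range(I - K) = ker((I - K)^*)^⊥, with dim ker(I - K) = dim ker((I - K)^*). Since det(I - K) ≠ 0, 1 is not an eigenvalue of K and ker(I - K) = {0}, so we are in the first case: for every y there is a unique x = (I - K)^(-1) y. (Explicitly, by the Woodbury identity, (I - U V^T)^(-1) = I + U (I_2 - G)^(-1) V^T.)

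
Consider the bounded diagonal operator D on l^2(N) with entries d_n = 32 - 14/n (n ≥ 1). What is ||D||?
||D|| = 32

For a diagonal operator on l^2 with entries d_n, ||D|| = sup_n |d_n|. Here d_1 = 18, d_2 = 25, ..., and d_n = 32 - 14/n increases monotonically toward 32. All terms lie in [18, 32), so |d_n| = d_n and the supremum is the limit 32, which is not attained by any individual d_n. Hence ||D|| = 32.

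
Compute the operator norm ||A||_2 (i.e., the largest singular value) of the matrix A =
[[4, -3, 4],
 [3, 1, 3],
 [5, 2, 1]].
||A||_2 ≈ 8.3954 (= sqrt(largest eigenvalue of A^T A))

||A||_2 = sigma_max(A) = sqrt(lambda_max(A^T A)). Form the symmetric matrix M = A^T A =
[[50, 1, 30],
 [1, 14, -7],
 [30, -7, 26]].
Its characteristic polynomial (trace, sum of principal 2x2 minors, determinant of M give the coefficients) is
  p(λ) = det(λ I - M) = λ^3 - 90λ^2 + 1414λ - 2704.
No integer candidate from the rational root theorem (±divisors of 2704) is a root, so the roots are irrational. The cubic discriminant is Δ = 2998244912 > 0, so there are three distinct real roots. p(2) = -228 and p(3) = 755 have opposite signs, so a root lies in (2, 3); Newton's method refines it to λ ≈ 2.2176. p(17) = 237 and p(18) = -580 have opposite signs, so a root lies in (17, 18); Newton's method refines it to λ ≈ 17.2998. p(70) = -1724 and p(71) = 1911 have opposite signs, so a root lies in (70, 71); Newton's method refines it to λ ≈ 70.4826. Check (Vieta): the three roots sum to 90, matching tr M = 90.
So the eigenvalues of A^T A are ≈ 2.2176, 17.2998, 70.4826 (all ≥ 0, as they must be for A^T A). The largest is λ_max ≈ 70.4826, hence ||A||_2 = sqrt(λ_max) ≈ 8.3954.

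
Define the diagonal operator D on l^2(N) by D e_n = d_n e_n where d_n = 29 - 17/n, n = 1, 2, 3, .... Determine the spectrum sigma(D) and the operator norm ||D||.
sigma(D) = {29 - 17/n : n ≥ 1} ∪ {29}; ||D|| = 29

A bounded diagonal operator on l^2 with diagonal entries d_n has spectrum equal to the closure of {d_n : n ≥ 1}: every d_n is an eigenvalue (with eigenvector e_n), so {d_n} ⊂ sigma(D); the spectrum is closed, so its closure is too; and for lambda not in the closure, (D - lambda I) has bounded inverse (the diagonal entries 1/(d_n - lambda) are bounded). For our sequence d_n = 29 - 17/n, n = 1, 2, 3, ...:
  - {d_n} = {29 - 17/n : n ≥ 1}; the only limit point is 29
  - closure = {29 - 17/n : n ≥ 1} ∪ {29}
For the norm: a diagonal operator has ||D|| = sup_n |d_n|. Here d_n = 29 - 17/n increases monotonically from d_1 = 12 toward 29, with all terms in [12, 29); so sup_n |d_n| = 29 (the supremum is the limit, not attained). So ||D|| = 29.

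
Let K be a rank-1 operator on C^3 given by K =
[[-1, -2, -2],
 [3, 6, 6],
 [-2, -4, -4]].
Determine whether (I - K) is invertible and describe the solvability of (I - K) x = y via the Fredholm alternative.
(I - K) is singular (det(I - K) = 0, i.e. 1 ∈ sigma(K)). (I - K) x = y is solvable iff y ⊥ ker((I - K)^*) = span{(-1, -2, -2)}, i.e. iff -y_1 - 2y_2 - 2y_3 = 0. When solvable, the solutions are x = y + c·(1, -3, 2), c arbitrary (ker(I - K) = span{(1, -3, 2)}, dimension 1).

K has rank 1, so it is an outer product K = u v^T: every row of K is a multiple of one row vector. Reading off the entries, u = (1, -3, 2) and v = (-1, -2, -2) (row i of K equals u_i·v^T). A rank-one matrix u v^T satisfies K u = u (v·u) and kills the (2)-dimensional subspace v^⊥, so its characteristic polynomial is lambda^2 (lambda - v·u) with v·u = tr K = 1. Hence the eigenvalues of I - K are 1 (multiplicity 2) and 1 - (1) = 0, so det(I - K) = 0. (Direct check: I - K =
[[2, 2, 2],
 [-3, -5, -6],
 [2, 4, 5]]
has determinant 0.) So 1 is an eigenvalue of K and (I - K) is not invertible. The finite-dimensional Fredholm alternative says: either (I - K) is invertible, or ker(I - K) ≠ {0} and then range(I - K) = ker((I - K)^*)^⊥, with dim ker(I - K) = dim ker((I - K)^*). We are in the second case, so we need both kernels. Kernel of I - K: (I - K) u = u - u (v·u) = u - u = 0, so ker(I - K) = span{u} = span{(1, -3, 2)} (it is exactly 1-dimensional because rank(I - K) = 2). Kernel of the adjoint: K is real, so (I - K)^* = I - K^T = I - v u^T, and (I - v u^T) v = v - v (u·v) = 0; hence ker((I - K)^*) = span{v} = span{(-1, -2, -2)}. Therefore (I - K) x = y is solvable iff <y, v> = 0, i.e. iff -y_1 - 2y_2 - 2y_3 = 0. When this holds, K y = u (v·y) = 0, so (I - K) y = y and x = y is a particular solution; the full solution set is the line x = y + c·u = y + c·(1, -3, 2), c ∈ C.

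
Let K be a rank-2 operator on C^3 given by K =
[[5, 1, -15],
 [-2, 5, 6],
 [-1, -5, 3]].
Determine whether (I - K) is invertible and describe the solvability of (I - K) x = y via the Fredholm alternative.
(I - K) is invertible (det(I - K) = 60 ≠ 0), so for every y in C^3 the equation (I - K) x = y has a unique solution.

K has rank 2 and factors as K = U V^T = u1 v1^T + u2 v2^T with u1 = (3, -3, 1), v1 = (1, -1, -3), u2 = (-2, -1, 2), v2 = (-1, -2, 3) (multiplying out reproduces the displayed K). The nonzero eigenvalues of U V^T coincide with those of the 2 x 2 matrix G = V^T U = [[v1·u1, v1·u2], [v2·u1, v2·u2]] = [[3, -7], [6, 10]], and by the Sylvester determinant identity det(I_3 - U V^T) = det(I_2 - V^T U) = det([[-2, 7], [-6, -9]]) = (-2)(-9) - (7)(-6) = 60. (Direct check: I - K =
[[-4, -1, 15],
 [2, -4, -6],
 [1, 5, -2]]
has determinant 60.) The finite-dimensional Fredholm alternative says: either (I - K) is invertible, or ker(I - K) ≠ {0} and then range(I - K) = ker((I - K)^*)^⊥, with dim ker(I - K) = dim ker((I - K)^*). Since det(I - K) ≠ 0, 1 is not an eigenvalue of K and ker(I - K) = {0}, so we are in the first case: for every y there is a unique x = (I - K)^(-1) y. (Explicitly, by the Woodbury identity, (I - U V^T)^(-1) = I + U (I_2 - G)^(-1) V^T.)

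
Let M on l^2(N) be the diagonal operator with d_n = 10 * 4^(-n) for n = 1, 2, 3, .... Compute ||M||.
||M|| = 5/2 (attained at n = 1)

For M diagonal, ||M|| = sup_n |d_n|. The sequence d_n = 10 * 4^(-n) is positive and strictly decreasing (ratio 4^(-1) < 1), so the supremum is d_1 = 10/4 = 5/2. Hence ||M|| = 5/2.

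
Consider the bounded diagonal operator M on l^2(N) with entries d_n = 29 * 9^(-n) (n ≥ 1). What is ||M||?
||M|| = 29/9 (attained at n = 1)

For M diagonal, ||M|| = sup_n |d_n|. The sequence d_n = 29 * 9^(-n) is positive and strictly decreasing (ratio 9^(-1) < 1), so the supremum is d_1 = 29/9. Hence ||M|| = 29/9.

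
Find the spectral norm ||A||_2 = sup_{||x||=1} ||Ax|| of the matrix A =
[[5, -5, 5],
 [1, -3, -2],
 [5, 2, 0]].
||A||_2 ≈ 8.9866 (= sqrt(largest eigenvalue of A^T A))

||A||_2 = sigma_max(A) = sqrt(lambda_max(A^T A)). Form the symmetric matrix M = A^T A =
[[51, -18, 23],
 [-18, 38, -19],
 [23, -19, 29]].
Its characteristic polynomial (trace, sum of principal 2x2 minors, determinant of M give the coefficients) is
  p(λ) = det(λ I - M) = λ^3 - 118λ^2 + 3305λ - 24025.
No integer candidate from the rational root theorem (±divisors of 24025) is a root, so the roots are irrational. The cubic discriminant is Δ = 2861193025 > 0, so there are three distinct real roots. p(11) = -617 and p(12) = 371 have opposite signs, so a root lies in (11, 12); Newton's method refines it to λ ≈ 11.6043. p(25) = 475 and p(26) = -287 have opposite signs, so a root lies in (25, 26); Newton's method refines it to λ ≈ 25.6359. p(80) = -2825 and p(81) = 923 have opposite signs, so a root lies in (80, 81); Newton's method refines it to λ ≈ 80.7598. Check (Vieta): the three roots sum to 118, matching tr M = 118.
So the eigenvalues of A^T A are ≈ 11.6043, 25.6359, 80.7598 (all ≥ 0, as they must be for A^T A). The largest is λ_max ≈ 80.7598, hence ||A||_2 = sqrt(λ_max) ≈ 8.9866.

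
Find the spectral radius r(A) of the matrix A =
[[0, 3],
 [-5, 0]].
r(A) = sqrt(15) ≈ 3.873

The eigenvalues of A are the roots of its characteristic polynomial. With M = A (coefficients from the trace and determinant):
  p(λ) = det(λ I - M) = λ^2 + 15.
For λ^2 + 15 the discriminant is -60. It is negative, so the roots are the complex-conjugate pair λ = 0 ± (sqrt(60)/2) i ≈ 0 ± 3.873i. For a conjugate pair the product of the roots equals the constant term, so |λ|^2 = 15 and |λ| = sqrt(15) ≈ 3.873.
Thus the eigenvalues (to 4 decimals) are 0 ± 3.873i (modulus 3.873). The spectral radius is the largest modulus: r(A) = sqrt(15) ≈ 3.873. (Cross-check: r(A) ≤ ||A||_2 ≈ 5; equality holds whenever A is normal, though it can also hold for some non-normal A.)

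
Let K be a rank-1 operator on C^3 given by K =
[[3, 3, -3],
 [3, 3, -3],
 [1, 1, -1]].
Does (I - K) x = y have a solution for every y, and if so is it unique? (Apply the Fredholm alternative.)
(I - K) is invertible (det(I - K) = -4 ≠ 0), so for every y in C^3 the equation (I - K) x = y has a unique solution.

K has rank 1, so it is an outer product K = u v^T: every row of K is a multiple of one row vector. Reading off the entries, u = (3, 3, 1) and v = (1, 1, -1) (row i of K equals u_i·v^T). A rank-one matrix u v^T satisfies K u = u (v·u) and kills the (2)-dimensional subspace v^⊥, so its characteristic polynomial is lambda^2 (lambda - v·u) with v·u = tr K = 5. Hence the eigenvalues of I - K are 1 (multiplicity 2) and 1 - (5) = -4, so det(I - K) = -4. (Direct check: I - K =
[[-2, -3, 3],
 [-3, -2, 3],
 [-1, -1, 2]]
has determinant -4.) The finite-dimensional Fredholm alternative says: either (I - K) is invertible, or ker(I - K) ≠ {0} and then range(I - K) = ker((I - K)^*)^⊥, with dim ker(I - K) = dim ker((I - K)^*). Since det(I - K) ≠ 0, 1 is not an eigenvalue of K and ker(I - K) = {0}, so we are in the first case: for every y there is a unique x = (I - K)^(-1) y. Explicitly, by the Sherman–Morrison formula, (I - u v^T)^(-1) = I + u v^T/(1 - v·u), i.e. (I - K)^(-1) = I + K/(-4).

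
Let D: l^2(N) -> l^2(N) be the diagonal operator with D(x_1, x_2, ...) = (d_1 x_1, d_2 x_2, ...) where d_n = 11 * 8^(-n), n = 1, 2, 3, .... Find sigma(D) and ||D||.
sigma(D) = {11 * 8^(-n) : n ≥ 1} ∪ {0}; ||D|| = 11/8

A bounded diagonal operator on l^2 with diagonal entries d_n has spectrum equal to the closure of {d_n : n ≥ 1}: every d_n is an eigenvalue (with eigenvector e_n), so {d_n} ⊂ sigma(D); the spectrum is closed, so its closure is too; and for lambda not in the closure, (D - lambda I) has bounded inverse (the diagonal entries 1/(d_n - lambda) are bounded). For our sequence d_n = 11 * 8^(-n), n = 1, 2, 3, ...:
  - {d_n} = {11 * 8^(-n) : n ≥ 1}; the only limit point is 0
  - closure = {11 * 8^(-n) : n ≥ 1} ∪ {0}
For the norm: a diagonal operator has ||D|| = sup_n |d_n|. Here d_n = 11 * 8^(-n) is positive and decreasing, so sup_n |d_n| = d_1 = 11/8. So ||D|| = 11/8.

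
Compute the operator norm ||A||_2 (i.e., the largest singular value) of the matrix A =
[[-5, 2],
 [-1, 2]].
||A||_2 = sqrt(32) ≈ 5.6569 (= sqrt(largest eigenvalue of A^T A))

||A||_2 = sigma_max(A) = sqrt(lambda_max(A^T A)). Form the symmetric matrix M = A^T A =
[[26, -12],
 [-12, 8]].
Its characteristic polynomial (trace, determinant of M give the coefficients) is
  p(λ) = det(λ I - M) = λ^2 - 34λ + 64.
For λ^2 - 34λ + 64 the discriminant is 900. It is a perfect square (30^2), so the roots are rational: λ = (34 ± 30)/2 = 32, 2.
So the eigenvalues of A^T A are ≈ 2, 32 (all ≥ 0, as they must be for A^T A). The largest is λ_max = 32, hence ||A||_2 = sqrt(λ_max) = sqrt(32) ≈ 5.6569.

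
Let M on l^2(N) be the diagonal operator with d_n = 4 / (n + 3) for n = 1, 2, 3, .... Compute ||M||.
||M|| = 1 (attained at n = 1)

For M diagonal, ||M|| = sup_n |d_n| = sup_n 4/(n + 3). This is positive and strictly decreasing in n, so the supremum is attained at n = 1: d_1 = 4/(1 + 3) = 1. Hence ||M|| = 1.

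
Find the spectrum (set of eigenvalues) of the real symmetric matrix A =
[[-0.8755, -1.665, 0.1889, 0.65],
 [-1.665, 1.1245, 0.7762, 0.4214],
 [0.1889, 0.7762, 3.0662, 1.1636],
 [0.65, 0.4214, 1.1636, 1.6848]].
sigma(A) ≈ {-2, 1, 2, 4}

A is real symmetric, so its spectrum consists of real eigenvalues. Expanding the characteristic polynomial of the displayed matrix gives
  det(λ I - A) = p(λ) = λ^4 + (-5)λ^3 + (0)λ^2 + (20)λ + (-16).
Solving p(λ) = 0 yields eigenvalues ≈ -2, 1, 2, 4. (A is shown rounded to 4 decimals, so these recover the underlying integer eigenvalues to within that precision.)
Verification: the trace of A = 5 equals the sum of eigenvalues 5, and det(A) ≈ -16.0000 matches the eigenvalue product -16.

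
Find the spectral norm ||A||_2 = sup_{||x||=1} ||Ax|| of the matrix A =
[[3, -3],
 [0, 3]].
||A||_2 = sqrt((27 + sqrt(405))/2) ≈ 4.8541 (= sqrt(largest eigenvalue of A^T A))

||A||_2 = sigma_max(A) = sqrt(lambda_max(A^T A)). Form the symmetric matrix M = A^T A =
[[9, -9],
 [-9, 18]].
Its characteristic polynomial (trace, determinant of M give the coefficients) is
  p(λ) = det(λ I - M) = λ^2 - 27λ + 81.
For λ^2 - 27λ + 81 the discriminant is 405. It is nonnegative but not a perfect square, so the roots are real and irrational: λ = (27 ± sqrt(405))/2 ≈ 23.5623, 3.4377.
So the eigenvalues of A^T A are ≈ 3.4377, 23.5623 (all ≥ 0, as they must be for A^T A). The largest is λ_max = (27 + sqrt(405))/2 ≈ 23.5623, hence ||A||_2 = sqrt(λ_max) = sqrt((27 + sqrt(405))/2) ≈ 4.8541.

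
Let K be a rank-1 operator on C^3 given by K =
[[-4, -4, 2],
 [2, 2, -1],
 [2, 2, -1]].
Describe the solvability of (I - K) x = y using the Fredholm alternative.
(I - K) is invertible (det(I - K) = 4 ≠ 0), so for every y in C^3 the equation (I - K) x = y has a unique solution.

K has rank 1, so it is an outer product K = u v^T: every row of K is a multiple of one row vector. Reading off the entries, u = (2, -1, -1) and v = (-2, -2, 1) (row i of K equals u_i·v^T). A rank-one matrix u v^T satisfies K u = u (v·u) and kills the (2)-dimensional subspace v^⊥, so its characteristic polynomial is lambda^2 (lambda - v·u) with v·u = tr K = -3. Hence the eigenvalues of I - K are 1 (multiplicity 2) and 1 - (-3) = 4, so det(I - K) = 4. (Direct check: I - K =
[[5, 4, -2],
 [-2, -1, 1],
 [-2, -2, 2]]
has determinant 4.) The finite-dimensional Fredholm alternative says: either (I - K) is invertible, or ker(I - K) ≠ {0} and then range(I - K) = ker((I - K)^*)^⊥, with dim ker(I - K) = dim ker((I - K)^*). Since det(I - K) ≠ 0, 1 is not an eigenvalue of K and ker(I - K) = {0}, so we are in the first case: for every y there is a unique x = (I - K)^(-1) y. Explicitly, by the Sherman–Morrison formula, (I - u v^T)^(-1) = I + u v^T/(1 - v·u), i.e. (I - K)^(-1) = I + K/(4).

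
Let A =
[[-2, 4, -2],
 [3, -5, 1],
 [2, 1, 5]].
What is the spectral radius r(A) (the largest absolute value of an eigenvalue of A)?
r(A) ≈ 7.2133

The eigenvalues of A are the roots of its characteristic polynomial. With M = A (coefficients from the trace, the sum of principal 2x2 minors, and det A):
  p(λ) = det(λ I - M) = λ^3 + 2λ^2 - 34λ + 26.
No integer candidate from the rational root theorem (±divisors of 26) is a root, so the roots are irrational. The cubic discriminant is Δ = 110932 > 0, so there are three distinct real roots. p(-8) = -86 and p(-7) = 19 have opposite signs, so a root lies in (-8, -7); Newton's method refines it to λ ≈ -7.2133. p(0) = 26 and p(1) = -5 have opposite signs, so a root lies in (0, 1); Newton's method refines it to λ ≈ 0.8206. p(4) = -14 and p(5) = 31 have opposite signs, so a root lies in (4, 5); Newton's method refines it to λ ≈ 4.3927. Check (Vieta): the three roots sum to -2, matching tr M = -2.
Thus the eigenvalues (to 4 decimals) are -7.2133 (modulus 7.2133); 0.8206 (modulus 0.8206); 4.3927 (modulus 4.3927). The spectral radius is the largest modulus: r(A) ≈ 7.2133. (Cross-check: r(A) ≤ ||A||_2 ≈ 7.8648; equality holds whenever A is normal, though it can also hold for some non-normal A.)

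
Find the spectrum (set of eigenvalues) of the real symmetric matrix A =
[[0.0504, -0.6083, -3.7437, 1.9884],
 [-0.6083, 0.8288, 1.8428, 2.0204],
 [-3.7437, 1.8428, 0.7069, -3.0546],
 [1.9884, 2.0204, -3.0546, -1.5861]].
sigma(A) ≈ {-5, -3, 2, 6}

A is real symmetric, so its spectrum consists of real eigenvalues. Expanding the characteristic polynomial of the displayed matrix gives
  det(λ I - A) = p(λ) = λ^4 + (0)λ^3 + (-37)λ^2 + (-24.0019)λ + (180.0012).
Solving p(λ) = 0 yields eigenvalues ≈ -5, -3, 2, 6. (A is shown rounded to 4 decimals, so these recover the underlying integer eigenvalues to within that precision.)
Verification: the trace of A = 0 equals the sum of eigenvalues 0, and det(A) ≈ 180.0012 matches the eigenvalue product 180.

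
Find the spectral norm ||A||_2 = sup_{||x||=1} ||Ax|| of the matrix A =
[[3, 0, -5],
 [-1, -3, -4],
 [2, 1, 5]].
||A||_2 ≈ 8.4119 (= sqrt(largest eigenvalue of A^T A))

||A||_2 = sigma_max(A) = sqrt(lambda_max(A^T A)). Form the symmetric matrix M = A^T A =
[[14, 5, -1],
 [5, 10, 17],
 [-1, 17, 66]].
Its characteristic polynomial (trace, sum of principal 2x2 minors, determinant of M give the coefficients) is
  p(λ) = det(λ I - M) = λ^3 - 90λ^2 + 1409λ - 3364.
No integer candidate from the rational root theorem (±divisors of 3364) is a root, so the roots are irrational. The cubic discriminant is Δ = 2455362112 > 0, so there are three distinct real roots. p(2) = -898 and p(3) = 80 have opposite signs, so a root lies in (2, 3); Newton's method refines it to λ ≈ 2.9114. p(16) = 236 and p(17) = -508 have opposite signs, so a root lies in (16, 17); Newton's method refines it to λ ≈ 16.3293. p(70) = -2734 and p(71) = 896 have opposite signs, so a root lies in (70, 71); Newton's method refines it to λ ≈ 70.7593. Check (Vieta): the three roots sum to 90, matching tr M = 90.
So the eigenvalues of A^T A are ≈ 2.9114, 16.3293, 70.7593 (all ≥ 0, as they must be for A^T A). The largest is λ_max ≈ 70.7593, hence ||A||_2 = sqrt(λ_max) ≈ 8.4119.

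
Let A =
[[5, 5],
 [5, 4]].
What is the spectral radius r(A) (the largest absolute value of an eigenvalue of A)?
r(A) = (9 + sqrt(101))/2 ≈ 9.5249

The eigenvalues of A are the roots of its characteristic polynomial. With M = A (coefficients from the trace and determinant):
  p(λ) = det(λ I - M) = λ^2 - 9λ - 5.
For λ^2 - 9λ - 5 the discriminant is 101. It is nonnegative but not a perfect square, so the roots are real and irrational: λ = (9 ± sqrt(101))/2 ≈ 9.5249, -0.5249.
Thus the eigenvalues (to 4 decimals) are 9.5249 (modulus 9.5249); -0.5249 (modulus 0.5249). The spectral radius is the largest modulus: r(A) = (9 + sqrt(101))/2 ≈ 9.5249. (Cross-check: r(A) ≤ ||A||_2 ≈ 9.5249; equality holds whenever A is normal, though it can also hold for some non-normal A.)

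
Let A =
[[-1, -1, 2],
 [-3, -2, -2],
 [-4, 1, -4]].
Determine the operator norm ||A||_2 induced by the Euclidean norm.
||A||_2 ≈ 6.7113 (= sqrt(largest eigenvalue of A^T A))

||A||_2 = sigma_max(A) = sqrt(lambda_max(A^T A)). Form the symmetric matrix M = A^T A =
[[26, 3, 20],
 [3, 6, -2],
 [20, -2, 24]].
Its characteristic polynomial (trace, sum of principal 2x2 minors, determinant of M give the coefficients) is
  p(λ) = det(λ I - M) = λ^3 - 56λ^2 + 511λ - 784.
No integer candidate from the rational root theorem (±divisors of 784) is a root, so the roots are irrational. The cubic discriminant is Δ = 121645636 > 0, so there are three distinct real roots. p(1) = -328 and p(2) = 22 have opposite signs, so a root lies in (1, 2); Newton's method refines it to λ ≈ 1.9273. p(9) = 8 and p(10) = -274 have opposite signs, so a root lies in (9, 10); Newton's method refines it to λ ≈ 9.0314. p(45) = -64 and p(46) = 1562 have opposite signs, so a root lies in (45, 46); Newton's method refines it to λ ≈ 45.0413. Check (Vieta): the three roots sum to 56, matching tr M = 56.
So the eigenvalues of A^T A are ≈ 1.9273, 9.0314, 45.0413 (all ≥ 0, as they must be for A^T A). The largest is λ_max ≈ 45.0413, hence ||A||_2 = sqrt(λ_max) ≈ 6.7113.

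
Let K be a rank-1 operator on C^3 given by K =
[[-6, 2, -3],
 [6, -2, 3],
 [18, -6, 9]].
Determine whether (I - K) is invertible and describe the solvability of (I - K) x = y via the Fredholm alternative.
(I - K) is singular (det(I - K) = 0, i.e. 1 ∈ sigma(K)). (I - K) x = y is solvable iff y ⊥ ker((I - K)^*) = span{(-6, 2, -3)}, i.e. iff -6y_1 + 2y_2 - 3y_3 = 0. When solvable, the solutions are x = y + c·(1, -1, -3), c arbitrary (ker(I - K) = span{(1, -1, -3)}, dimension 1).

K has rank 1, so it is an outer product K = u v^T: every row of K is a multiple of one row vector. Reading off the entries, u = (1, -1, -3) and v = (-6, 2, -3) (row i of K equals u_i·v^T). A rank-one matrix u v^T satisfies K u = u (v·u) and kills the (2)-dimensional subspace v^⊥, so its characteristic polynomial is lambda^2 (lambda - v·u) with v·u = tr K = 1. Hence the eigenvalues of I - K are 1 (multiplicity 2) and 1 - (1) = 0, so det(I - K) = 0. (Direct check: I - K =
[[7, -2, 3],
 [-6, 3, -3],
 [-18, 6, -8]]
has determinant 0.) So 1 is an eigenvalue of K and (I - K) is not invertible. The finite-dimensional Fredholm alternative says: either (I - K) is invertible, or ker(I - K) ≠ {0} and then range(I - K) = ker((I - K)^*)^⊥, with dim ker(I - K) = dim ker((I - K)^*). We are in the second case, so we need both kernels. Kernel of I - K: (I - K) u = u - u (v·u) = u - u = 0, so ker(I - K) = span{u} = span{(1, -1, -3)} (it is exactly 1-dimensional because rank(I - K) = 2). Kernel of the adjoint: K is real, so (I - K)^* = I - K^T = I - v u^T, and (I - v u^T) v = v - v (u·v) = 0; hence ker((I - K)^*) = span{v} = span{(-6, 2, -3)}. Therefore (I - K) x = y is solvable iff <y, v> = 0, i.e. iff -6y_1 + 2y_2 - 3y_3 = 0. When this holds, K y = u (v·y) = 0, so (I - K) y = y and x = y is a particular solution; the full solution set is the line x = y + c·u = y + c·(1, -1, -3), c ∈ C.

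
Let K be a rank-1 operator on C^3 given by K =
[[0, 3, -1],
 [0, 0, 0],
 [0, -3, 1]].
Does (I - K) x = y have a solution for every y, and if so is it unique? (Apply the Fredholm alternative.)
(I - K) is singular (det(I - K) = 0, i.e. 1 ∈ sigma(K)). (I - K) x = y is solvable iff y ⊥ ker((I - K)^*) = span{(0, 3, -1)}, i.e. iff 3y_2 - y_3 = 0. When solvable, the solutions are x = y + c·(1, 0, -1), c arbitrary (ker(I - K) = span{(1, 0, -1)}, dimension 1).

K has rank 1, so it is an outer product K = u v^T: every row of K is a multiple of one row vector. Reading off the entries, u = (1, 0, -1) and v = (0, 3, -1) (row i of K equals u_i·v^T). A rank-one matrix u v^T satisfies K u = u (v·u) and kills the (2)-dimensional subspace v^⊥, so its characteristic polynomial is lambda^2 (lambda - v·u) with v·u = tr K = 1. Hence the eigenvalues of I - K are 1 (multiplicity 2) and 1 - (1) = 0, so det(I - K) = 0. (Direct check: I - K =
[[1, -3, 1],
 [0, 1, 0],
 [0, 3, 0]]
has determinant 0.) So 1 is an eigenvalue of K and (I - K) is not invertible. The finite-dimensional Fredholm alternative says: either (I - K) is invertible, or ker(I - K) ≠ {0} and then range(I - K) = ker((I - K)^*)^⊥, with dim ker(I - K) = dim ker((I - K)^*). We are in the second case, so we need both kernels. Kernel of I - K: (I - K) u = u - u (v·u) = u - u = 0, so ker(I - K) = span{u} = span{(1, 0, -1)} (it is exactly 1-dimensional because rank(I - K) = 2). Kernel of the adjoint: K is real, so (I - K)^* = I - K^T = I - v u^T, and (I - v u^T) v = v - v (u·v) = 0; hence ker((I - K)^*) = span{v} = span{(0, 3, -1)}. Therefore (I - K) x = y is solvable iff <y, v> = 0, i.e. iff 3y_2 - y_3 = 0. When this holds, K y = u (v·y) = 0, so (I - K) y = y and x = y is a particular solution; the full solution set is the line x = y + c·u = y + c·(1, 0, -1), c ∈ C.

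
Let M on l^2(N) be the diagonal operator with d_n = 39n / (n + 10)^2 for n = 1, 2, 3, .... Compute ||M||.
||M|| = 39/40 (attained at n = 10)

For M diagonal, ||M|| = sup_n |d_n|. Treat f(x) = 39x / (x + 10)^2 for real x > 0. By the quotient rule, f'(x) = 39(10 - x)/(x + 10)^3, which is positive for x < 10 and negative for x > 10. So f has a unique maximum at x = 10, and since 10 is a positive integer, the supremum over n ≥ 1 is attained at n = 10: d_10 = 39·10/(10 + 10)^2 = 39·10/400 = 39/40. Hence ||M|| = 39/40.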